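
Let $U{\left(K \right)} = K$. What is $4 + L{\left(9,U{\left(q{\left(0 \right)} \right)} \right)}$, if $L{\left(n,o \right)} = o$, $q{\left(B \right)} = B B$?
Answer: $4$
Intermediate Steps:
$q{\left(B \right)} = B^{2}$
$4 + L{\left(9,U{\left(q{\left(0 \right)} \right)} \right)} = 4 + 0^{2} = 4 + 0 = 4$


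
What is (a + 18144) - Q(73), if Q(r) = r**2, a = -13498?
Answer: -683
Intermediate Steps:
(a + 18144) - Q(73) = (-13498 + 18144) - 1*73**2 = 4646 - 1*5329 = 4646 - 5329 = -683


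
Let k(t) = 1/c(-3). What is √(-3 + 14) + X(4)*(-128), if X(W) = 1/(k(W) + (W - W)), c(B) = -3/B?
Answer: -128 + √11 ≈ -124.68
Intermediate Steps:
k(t) = 1 (k(t) = 1/(-3/(-3)) = 1/(-3*(-⅓)) = 1/1 = 1)
X(W) = 1 (X(W) = 1/(1 + (W - W)) = 1/(1 + 0) = 1/1 = 1)
√(-3 + 14) + X(4)*(-128) = √(-3 + 14) + 1*(-128) = √11 - 128 = -128 + √11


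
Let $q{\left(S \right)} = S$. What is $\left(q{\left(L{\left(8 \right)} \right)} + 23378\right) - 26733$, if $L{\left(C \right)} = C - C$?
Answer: $-3355$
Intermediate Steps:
$L{\left(C \right)} = 0$
$\left(q{\left(L{\left(8 \right)} \right)} + 23378\right) - 26733 = \left(0 + 23378\right) - 26733 = 23378 - 26733 = -3355$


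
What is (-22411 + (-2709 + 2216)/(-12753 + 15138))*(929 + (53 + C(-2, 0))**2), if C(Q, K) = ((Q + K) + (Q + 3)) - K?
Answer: -64728831608/795 ≈ -8.1420e+7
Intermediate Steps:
C(Q, K) = 3 + 2*Q (C(Q, K) = ((K + Q) + (3 + Q)) - K = (3 + K + 2*Q) - K = 3 + 2*Q)
(-22411 + (-2709 + 2216)/(-12753 + 15138))*(929 + (53 + C(-2, 0))**2) = (-22411 + (-2709 + 2216)/(-12753 + 15138))*(929 + (53 + (3 + 2*(-2)))**2) = (-22411 - 493/2385)*(929 + (53 + (3 - 4))**2) = (-22411 - 493*1/2385)*(929 + (53 - 1)**2) = (-22411 - 493/2385)*(929 + 52**2) = -53450728*(929 + 2704)/2385 = -53450728/2385*3633 = -64728831608/795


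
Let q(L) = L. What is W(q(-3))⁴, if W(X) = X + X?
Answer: 1296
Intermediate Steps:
W(X) = 2*X
W(q(-3))⁴ = (2*(-3))⁴ = (-6)⁴ = 1296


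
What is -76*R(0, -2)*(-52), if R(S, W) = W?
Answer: -7904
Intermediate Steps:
-76*R(0, -2)*(-52) = -76*(-2)*(-52) = 152*(-52) = -7904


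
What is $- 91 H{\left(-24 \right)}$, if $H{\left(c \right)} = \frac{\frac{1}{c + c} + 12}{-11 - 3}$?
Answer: $\frac{7475}{96} \approx 77.865$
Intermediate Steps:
$H{\left(c \right)} = - \frac{6}{7} - \frac{1}{28 c}$ ($H{\left(c \right)} = \frac{\frac{1}{2 c} + 12}{-14} = \left(\frac{1}{2 c} + 12\right) \left(- \frac{1}{14}\right) = \left(12 + \frac{1}{2 c}\right) \left(- \frac{1}{14}\right) = - \frac{6}{7} - \frac{1}{28 c}$)
$- 91 H{\left(-24 \right)} = - 91 \frac{-1 - -576}{28 \left(-24\right)} = - 91 \cdot \frac{1}{28} \left(- \frac{1}{24}\right) \left(-1 + 576\right) = - 91 \cdot \frac{1}{28} \left(- \frac{1}{24}\right) 575 = \left(-91\right) \left(- \frac{575}{672}\right) = \frac{7475}{96}$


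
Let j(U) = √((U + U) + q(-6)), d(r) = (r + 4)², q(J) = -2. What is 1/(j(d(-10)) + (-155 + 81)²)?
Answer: 2738/14993253 - √70/29986506 ≈ 0.00018234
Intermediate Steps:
d(r) = (4 + r)²
j(U) = √(-2 + 2*U) (j(U) = √((U + U) - 2) = √(2*U - 2) = √(-2 + 2*U))
1/(j(d(-10)) + (-155 + 81)²) = 1/(√(-2 + 2*(4 - 10)²) + (-155 + 81)²) = 1/(√(-2 + 2*(-6)²) + (-74)²) = 1/(√(-2 + 2*36) + 5476) = 1/(√(-2 + 72) + 5476) = 1/(√70 + 5476) = 1/(5476 + √70)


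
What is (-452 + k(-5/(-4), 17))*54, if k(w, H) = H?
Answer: -23490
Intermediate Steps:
(-452 + k(-5/(-4), 17))*54 = (-452 + 17)*54 = -435*54 = -23490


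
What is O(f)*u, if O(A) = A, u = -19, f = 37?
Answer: -703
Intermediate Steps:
O(f)*u = 37*(-19) = -703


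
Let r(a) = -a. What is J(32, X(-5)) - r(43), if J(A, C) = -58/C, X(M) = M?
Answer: 273/5 ≈ 54.600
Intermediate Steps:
J(32, X(-5)) - r(43) = -58/(-5) - (-1)*43 = -58*(-1/5) - 1*(-43) = 58/5 + 43 = 273/5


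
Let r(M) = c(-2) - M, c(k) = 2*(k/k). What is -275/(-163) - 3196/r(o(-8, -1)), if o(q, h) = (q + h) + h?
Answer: -129412/489 ≈ -264.65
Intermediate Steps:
o(q, h) = q + 2*h (o(q, h) = (h + q) + h = q + 2*h)
c(k) = 2 (c(k) = 2*1 = 2)
r(M) = 2 - M
-275/(-163) - 3196/r(o(-8, -1)) = -275/(-163) - 3196/(2 - (-8 + 2*(-1))) = -275*(-1/163) - 3196/(2 - (-8 - 2)) = 275/163 - 3196/(2 - 1*(-10)) = 275/163 - 3196/(2 + 10) = 275/163 - 3196/12 = 275/163 - 3196*1/12 = 275/163 - 799/3 = -129412/489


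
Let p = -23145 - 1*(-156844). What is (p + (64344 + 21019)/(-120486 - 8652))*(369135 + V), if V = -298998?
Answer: 403650968458521/43046 ≈ 9.3772e+9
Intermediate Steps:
p = 133699 (p = -23145 + 156844 = 133699)
(p + (64344 + 21019)/(-120486 - 8652))*(369135 + V) = (133699 + (64344 + 21019)/(-120486 - 8652))*(369135 - 298998) = (133699 + 85363/(-129138))*70137 = (133699 + 85363*(-1/129138))*70137 = (133699 - 85363/129138)*70137 = (17265536099/129138)*70137 = 403650968458521/43046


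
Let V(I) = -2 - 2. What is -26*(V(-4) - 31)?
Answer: 910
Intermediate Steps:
V(I) = -4
-26*(V(-4) - 31) = -26*(-4 - 31) = -26*(-35) = 910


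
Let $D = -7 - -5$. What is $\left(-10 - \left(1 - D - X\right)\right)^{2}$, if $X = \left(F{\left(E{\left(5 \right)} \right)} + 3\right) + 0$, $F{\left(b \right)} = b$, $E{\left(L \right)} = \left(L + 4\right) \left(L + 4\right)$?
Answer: $5041$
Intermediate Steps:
$E{\left(L \right)} = \left(4 + L\right)^{2}$ ($E{\left(L \right)} = \left(4 + L\right) \left(4 + L\right) = \left(4 + L\right)^{2}$)
$X = 84$ ($X = \left(\left(4 + 5\right)^{2} + 3\right) + 0 = \left(9^{2} + 3\right) + 0 = \left(81 + 3\right) + 0 = 84 + 0 = 84$)
$D = -2$ ($D = -7 + 5 = -2$)
$\left(-10 - \left(1 - D - X\right)\right)^{2} = \left(-10 + \left(\left(84 - 2\right) - 1\right)\right)^{2} = \left(-10 + \left(82 - 1\right)\right)^{2} = \left(-10 + 81\right)^{2} = 71^{2} = 5041$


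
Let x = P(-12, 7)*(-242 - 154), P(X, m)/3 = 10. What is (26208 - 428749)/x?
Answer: 402541/11880 ≈ 33.884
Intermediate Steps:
P(X, m) = 30 (P(X, m) = 3*10 = 30)
x = -11880 (x = 30*(-242 - 154) = 30*(-396) = -11880)
(26208 - 428749)/x = (26208 - 428749)/(-11880) = -402541*(-1/11880) = 402541/11880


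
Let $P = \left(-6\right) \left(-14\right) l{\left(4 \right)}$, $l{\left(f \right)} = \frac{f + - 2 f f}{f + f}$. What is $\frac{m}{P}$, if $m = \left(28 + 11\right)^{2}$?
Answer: $- \frac{507}{98} \approx -5.1735$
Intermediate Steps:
$l{\left(f \right)} = \frac{f - 2 f^{2}}{2 f}$
$m = 1521$ ($m = 39^{2} = 1521$)
$P = -294$ ($P = \left(-6\right) \left(-14\right) \left(\frac{1}{2} - 4\right) = 84 \left(\frac{1}{2} - 4\right) = 84 \left(- \frac{7}{2}\right) = -294$)
$\frac{m}{P} = \frac{1521}{-294} = 1521 \left(- \frac{1}{294}\right) = - \frac{507}{98}$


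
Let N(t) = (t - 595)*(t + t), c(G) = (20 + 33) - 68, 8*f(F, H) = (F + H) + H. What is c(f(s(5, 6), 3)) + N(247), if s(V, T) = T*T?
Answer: -171927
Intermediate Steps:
s(V, T) = T²
f(F, H) = H/4 + F/8 (f(F, H) = ((F + H) + H)/8 = (F + 2*H)/8 = H/4 + F/8)
c(G) = -15 (c(G) = 53 - 68 = -15)
N(t) = 2*t*(-595 + t) (N(t) = (-595 + t)*(2*t) = 2*t*(-595 + t))
c(f(s(5, 6), 3)) + N(247) = -15 + 2*247*(-595 + 247) = -15 + 2*247*(-348) = -15 - 171912 = -171927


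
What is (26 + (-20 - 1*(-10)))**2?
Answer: 256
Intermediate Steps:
(26 + (-20 - 1*(-10)))**2 = (26 + (-20 + 10))**2 = (26 - 10)**2 = 16**2 = 256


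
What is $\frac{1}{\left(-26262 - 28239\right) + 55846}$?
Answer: $\frac{1}{1345} \approx 0.00074349$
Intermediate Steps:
$\frac{1}{\left(-26262 - 28239\right) + 55846} = \frac{1}{-54501 + 55846} = \frac{1}{1345}$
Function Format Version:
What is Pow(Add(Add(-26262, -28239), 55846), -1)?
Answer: Rational(1, 1345) ≈ 0.00074349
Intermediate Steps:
Pow(Add(Add(-26262, -28239), 55846), -1) = Pow(Add(-54501, 55846), -1) = Pow(1345, -1) = Rational(1, 1345)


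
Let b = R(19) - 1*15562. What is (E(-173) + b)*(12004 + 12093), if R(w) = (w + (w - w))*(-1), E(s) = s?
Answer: -379624138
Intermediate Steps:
R(w) = -w (R(w) = (w + 0)*(-1) = w*(-1) = -w)
b = -15581 (b = -1*19 - 1*15562 = -19 - 15562 = -15581)
(E(-173) + b)*(12004 + 12093) = (-173 - 15581)*(12004 + 12093) = -15754*24097 = -379624138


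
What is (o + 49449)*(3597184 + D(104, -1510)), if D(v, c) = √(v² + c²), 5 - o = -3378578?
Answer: 12331261861888 + 6856064*√572729 ≈ 1.2336e+13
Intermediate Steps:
o = 3378583 (o = 5 - 1*(-3378578) = 5 + 3378578 = 3378583)
D(v, c) = √(c² + v²)
(o + 49449)*(3597184 + D(104, -1510)) = (3378583 + 49449)*(3597184 + √((-1510)² + 104²)) = 3428032*(3597184 + √(2280100 + 10816)) = 3428032*(3597184 + √2290916) = 3428032*(3597184 + 2*√572729) = 12331261861888 + 6856064*√572729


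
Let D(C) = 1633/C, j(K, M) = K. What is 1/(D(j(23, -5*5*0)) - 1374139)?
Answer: -1/1374068 ≈ -7.2777e-7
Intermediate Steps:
1/(D(j(23, -5*5*0)) - 1374139) = 1/(1633/23 - 1374139) = 1/(1633*(1/23) - 1374139) = 1/(71 - 1374139) = 1/(-1374068) = -1/1374068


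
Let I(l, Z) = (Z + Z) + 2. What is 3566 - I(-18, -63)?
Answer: 3690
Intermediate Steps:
I(l, Z) = 2 + 2*Z (I(l, Z) = 2*Z + 2 = 2 + 2*Z)
3566 - I(-18, -63) = 3566 - (2 + 2*(-63)) = 3566 - (2 - 126) = 3566 - 1*(-124) = 3566 + 124 = 3690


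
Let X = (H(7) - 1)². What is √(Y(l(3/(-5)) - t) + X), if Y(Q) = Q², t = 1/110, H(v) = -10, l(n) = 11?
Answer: √2925781/110 ≈ 15.550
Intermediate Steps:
t = 1/110 ≈ 0.0090909
X = 121 (X = (-10 - 1)² = (-11)² = 121)
√(Y(l(3/(-5)) - t) + X) = √((11 - 1*1/110)² + 121) = √((11 - 1/110)² + 121) = √((1209/110)² + 121) = √(1461681/12100 + 121) = √(2925781/12100) = √2925781/110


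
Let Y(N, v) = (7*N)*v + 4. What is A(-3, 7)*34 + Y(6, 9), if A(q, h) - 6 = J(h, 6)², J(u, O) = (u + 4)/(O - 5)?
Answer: 4700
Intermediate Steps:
Y(N, v) = 4 + 7*N*v (Y(N, v) = 7*N*v + 4 = 4 + 7*N*v)
J(u, O) = (4 + u)/(-5 + O)
A(q, h) = 6 + (4 + h)² (A(q, h) = 6 + ((4 + h)/(-5 + 6))² = 6 + ((4 + h)/1)² = 6 + (1*(4 + h))² = 6 + (4 + h)²)
A(-3, 7)*34 + Y(6, 9) = (6 + (4 + 7)²)*34 + (4 + 7*6*9) = (6 + 11²)*34 + (4 + 378) = (6 + 121)*34 + 382 = 127*34 + 382 = 4318 + 382 = 4700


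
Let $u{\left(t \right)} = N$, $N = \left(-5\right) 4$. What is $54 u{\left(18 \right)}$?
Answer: $-1080$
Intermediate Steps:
$N = -20$
$u{\left(t \right)} = -20$
$54 u{\left(18 \right)} = 54 \left(-20\right) = -1080$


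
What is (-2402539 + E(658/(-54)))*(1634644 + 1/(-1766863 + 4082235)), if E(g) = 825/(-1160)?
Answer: -2109611680640843173197/537166304 ≈ -3.9273e+12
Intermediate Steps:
E(g) = -165/232 (E(g) = 825*(-1/1160) = -165/232)
(-2402539 + E(658/(-54)))*(1634644 + 1/(-1766863 + 4082235)) = (-2402539 - 165/232)*(1634644 + 1/(-1766863 + 4082235)) = -557389213*(1634644 + 1/2315372)/232 = -557389213/232*3784808947569/2315372 = -2109611680640843173197/537166304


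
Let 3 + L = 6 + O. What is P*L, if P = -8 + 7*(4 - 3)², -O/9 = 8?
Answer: 69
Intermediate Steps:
O = -72 (O = -9*8 = -72)
L = -69 (L = -3 + (6 - 72) = -3 - 66 = -69)
P = -1 (P = -8 + 7*1² = -8 + 7*1 = -8 + 7 = -1)
P*L = -1*(-69) = 69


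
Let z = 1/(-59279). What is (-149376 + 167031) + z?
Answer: 1046570744/59279 ≈ 17655.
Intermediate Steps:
z = -1/59279 ≈ -1.6869e-5
(-149376 + 167031) + z = (-149376 + 167031) - 1/59279 = 17655 - 1/59279 = 1046570744/59279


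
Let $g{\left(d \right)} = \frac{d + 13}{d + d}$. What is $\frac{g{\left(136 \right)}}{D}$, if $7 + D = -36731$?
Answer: $- \frac{149}{9992736} \approx -1.4911 \cdot 10^{-5}$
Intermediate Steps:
$g{\left(d \right)} = \frac{13 + d}{2 d}$
$D = -36738$ ($D = -7 - 36731 = -36738$)
$\frac{g{\left(136 \right)}}{D} = \frac{\frac{1}{2} \cdot \frac{1}{136} \left(13 + 136\right)}{-36738} = \frac{1}{2} \cdot \frac{1}{136} \cdot 149 \left(- \frac{1}{36738}\right) = \frac{149}{272} \left(- \frac{1}{36738}\right) = - \frac{149}{9992736}$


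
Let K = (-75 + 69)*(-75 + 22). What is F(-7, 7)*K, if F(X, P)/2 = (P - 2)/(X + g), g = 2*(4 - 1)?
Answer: -3180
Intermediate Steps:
g = 6 (g = 2*3 = 6)
K = 318 (K = -6*(-53) = 318)
F(X, P) = 2*(-2 + P)/(6 + X) (F(X, P) = 2*((P - 2)/(X + 6)) = 2*((-2 + P)/(6 + X)) = 2*(-2 + P)/(6 + X))
F(-7, 7)*K = (2*(-2 + 7)/(6 - 7))*318 = (2*5/(-1))*318 = (2*(-1)*5)*318 = -10*318 = -3180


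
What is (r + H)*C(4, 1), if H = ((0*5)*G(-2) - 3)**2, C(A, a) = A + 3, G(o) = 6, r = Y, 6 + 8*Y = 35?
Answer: 707/8 ≈ 88.375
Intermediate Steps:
Y = 29/8 (Y = -3/4 + (1/8)*35 = -3/4 + 35/8 = 29/8 ≈ 3.6250)
r = 29/8 ≈ 3.6250
C(A, a) = 3 + A
H = 9 (H = ((0*5)*6 - 3)**2 = (0*6 - 3)**2 = (0 - 3)**2 = (-3)**2 = 9)
(r + H)*C(4, 1) = (29/8 + 9)*(3 + 4) = (101/8)*7 = 707/8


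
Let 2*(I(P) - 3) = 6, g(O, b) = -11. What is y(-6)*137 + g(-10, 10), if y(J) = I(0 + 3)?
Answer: 811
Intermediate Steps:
I(P) = 6 (I(P) = 3 + (½)*6 = 3 + 3 = 6)
y(J) = 6
y(-6)*137 + g(-10, 10) = 6*137 - 11 = 822 - 11 = 811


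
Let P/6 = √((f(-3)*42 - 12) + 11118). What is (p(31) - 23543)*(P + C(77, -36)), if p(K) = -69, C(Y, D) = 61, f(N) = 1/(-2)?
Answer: -1440332 - 141672*√11085 ≈ -1.6356e+7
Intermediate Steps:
f(N) = -½
P = 6*√11085 (P = 6*√((-½*42 - 12) + 11118) = 6*√((-21 - 12) + 11118) = 6*√(-33 + 11118) = 6*√11085 ≈ 631.71)
(p(31) - 23543)*(P + C(77, -36)) = (-69 - 23543)*(6*√11085 + 61) = -23612*(61 + 6*√11085) = -1440332 - 141672*√11085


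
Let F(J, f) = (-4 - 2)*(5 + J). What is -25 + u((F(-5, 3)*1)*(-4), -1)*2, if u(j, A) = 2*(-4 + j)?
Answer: -41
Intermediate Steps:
F(J, f) = -30 - 6*J (F(J, f) = -6*(5 + J) = -30 - 6*J)
u(j, A) = -8 + 2*j
-25 + u((F(-5, 3)*1)*(-4), -1)*2 = -25 + (-8 + 2*(((-30 - 6*(-5))*1)*(-4)))*2 = -25 + (-8 + 2*(((-30 + 30)*1)*(-4)))*2 = -25 + (-8 + 2*((0*1)*(-4)))*2 = -25 + (-8 + 2*(0*(-4)))*2 = -25 + (-8 + 2*0)*2 = -25 + (-8 + 0)*2 = -25 - 8*2 = -25 - 16 = -41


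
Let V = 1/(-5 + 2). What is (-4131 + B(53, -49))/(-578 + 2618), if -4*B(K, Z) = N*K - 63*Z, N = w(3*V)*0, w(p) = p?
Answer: -6537/2720 ≈ -2.4033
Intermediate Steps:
V = -1/3 (V = 1/(-3) = -1/3 ≈ -0.33333)
N = 0 (N = (3*(-1/3))*0 = -1*0 = 0)
B(K, Z) = 63*Z/4 (B(K, Z) = -(0*K - 63*Z)/4 = -(0 - 63*Z)/4 = -(-63)*Z/4 = 63*Z/4)
(-4131 + B(53, -49))/(-578 + 2618) = (-4131 + (63/4)*(-49))/(-578 + 2618) = (-4131 - 3087/4)/2040 = -19611/4*1/2040 = -6537/2720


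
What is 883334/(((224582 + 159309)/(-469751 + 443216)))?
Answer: -23439267690/383891 ≈ -61057.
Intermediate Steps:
883334/(((224582 + 159309)/(-469751 + 443216))) = 883334/((383891/(-26535))) = 883334/((383891*(-1/26535))) = 883334/(-383891/26535) = 883334*(-26535/383891) = -23439267690/383891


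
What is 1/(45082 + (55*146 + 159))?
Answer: 1/53271 ≈ 1.8772e-5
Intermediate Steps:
1/(45082 + (55*146 + 159)) = 1/(45082 + (8030 + 159)) = 1/(45082 + 8189) = 1/53271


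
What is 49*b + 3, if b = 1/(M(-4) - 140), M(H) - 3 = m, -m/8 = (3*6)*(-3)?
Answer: 934/295 ≈ 3.1661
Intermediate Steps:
m = 432 (m = -8*3*6*(-3) = -144*(-3) = -8*(-54) = 432)
M(H) = 435 (M(H) = 3 + 432 = 435)
b = 1/295 (b = 1/(435 - 140) = 1/295 ≈ 0.0033898)
49*b + 3 = 49*(1/295) + 3 = 49/295 + 3 = 934/295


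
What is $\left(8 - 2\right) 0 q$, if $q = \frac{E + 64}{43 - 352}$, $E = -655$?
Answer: $0$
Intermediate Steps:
$q = \frac{197}{103}$ ($q = \frac{-655 + 64}{43 - 352} = - \frac{591}{-309} = \left(-591\right) \left(- \frac{1}{309}\right) = \frac{197}{103} \approx 1.9126$)
$\left(8 - 2\right) 0 q = \left(8 - 2\right) 0 \cdot \frac{197}{103} = 6 \cdot 0 \cdot \frac{197}{103} = 0 \cdot \frac{197}{103} = 0$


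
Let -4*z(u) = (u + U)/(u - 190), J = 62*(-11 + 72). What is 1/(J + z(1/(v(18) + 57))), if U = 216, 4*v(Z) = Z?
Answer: 46736/176768837 ≈ 0.00026439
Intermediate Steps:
J = 3782 (J = 62*61 = 3782)
v(Z) = Z/4
z(u) = -(216 + u)/(4*(-190 + u)) (z(u) = -(u + 216)/(4*(u - 190)) = -(216 + u)/(4*(-190 + u)))
1/(J + z(1/(v(18) + 57))) = 1/(3782 + (-216 - 1/((1/4)*18 + 57))/(4*(-190 + 1/((1/4)*18 + 57)))) = 1/(3782 + (-216 - 1/(9/2 + 57))/(4*(-190 + 1/(9/2 + 57)))) = 1/(3782 + (-216 - 1/123/2)/(4*(-190 + 1/(123/2)))) = 1/(3782 + (-216 - 1*2/123)/(4*(-190 + 2/123))) = 1/(3782 + (-216 - 2/123)/(4*(-23368/123))) = 1/(3782 + (1/4)*(-123/23368)*(-26570/123)) = 1/(3782 + 13285/46736) = 1/(176768837/46736) = 46736/176768837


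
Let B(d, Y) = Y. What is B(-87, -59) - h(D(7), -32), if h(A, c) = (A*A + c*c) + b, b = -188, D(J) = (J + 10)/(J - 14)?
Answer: -44144/49 ≈ -900.90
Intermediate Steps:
D(J) = (10 + J)/(-14 + J)
h(A, c) = -188 + A² + c² (h(A, c) = (A*A + c*c) - 188 = (A² + c²) - 188 = -188 + A² + c²)
B(-87, -59) - h(D(7), -32) = -59 - (-188 + ((10 + 7)/(-14 + 7))² + (-32)²) = -59 - (-188 + (17/(-7))² + 1024) = -59 - (-188 + (-⅐*17)² + 1024) = -59 - (-188 + (-17/7)² + 1024) = -59 - (-188 + 289/49 + 1024) = -59 - 1*41253/49 = -59 - 41253/49 = -44144/49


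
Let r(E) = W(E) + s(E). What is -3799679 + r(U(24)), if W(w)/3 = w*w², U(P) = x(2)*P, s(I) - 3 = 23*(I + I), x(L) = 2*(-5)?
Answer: -45282716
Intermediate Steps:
x(L) = -10
s(I) = 3 + 46*I (s(I) = 3 + 23*(I + I) = 3 + 23*(2*I) = 3 + 46*I)
U(P) = -10*P
W(w) = 3*w³ (W(w) = 3*(w*w²) = 3*w³)
r(E) = 3 + 3*E³ + 46*E (r(E) = 3*E³ + (3 + 46*E) = 3 + 3*E³ + 46*E)
-3799679 + r(U(24)) = -3799679 + (3 + 3*(-10*24)³ + 46*(-10*24)) = -3799679 + (3 + 3*(-240)³ + 46*(-240)) = -3799679 + (3 + 3*(-13824000) - 11040) = -3799679 + (3 - 41472000 - 11040) = -3799679 - 41483037 = -45282716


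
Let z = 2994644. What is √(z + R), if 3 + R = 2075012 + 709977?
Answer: √5779630 ≈ 2404.1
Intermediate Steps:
R = 2784986 (R = -3 + (2075012 + 709977) = -3 + 2784989 = 2784986)
√(z + R) = √(2994644 + 2784986) = √5779630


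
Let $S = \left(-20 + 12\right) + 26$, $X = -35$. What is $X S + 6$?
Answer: $-624$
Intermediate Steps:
$S = 18$ ($S = -8 + 26 = 18$)
$X S + 6 = \left(-35\right) 18 + 6 = -630 + 6 = -624$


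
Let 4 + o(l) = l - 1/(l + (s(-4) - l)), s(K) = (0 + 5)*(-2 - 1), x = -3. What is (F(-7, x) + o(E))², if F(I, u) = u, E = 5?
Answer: 841/225 ≈ 3.7378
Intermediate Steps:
s(K) = -15 (s(K) = 5*(-3) = -15)
o(l) = -59/15 + l (o(l) = -4 + (l - 1/(l + (-15 - l))) = -4 + (l - 1/(-15)) = -4 + (l - 1*(-1/15)) = -4 + (l + 1/15) = -4 + (1/15 + l) = -59/15 + l)
(F(-7, x) + o(E))² = (-3 + (-59/15 + 5))² = (-3 + 16/15)² = (-29/15)² = 841/225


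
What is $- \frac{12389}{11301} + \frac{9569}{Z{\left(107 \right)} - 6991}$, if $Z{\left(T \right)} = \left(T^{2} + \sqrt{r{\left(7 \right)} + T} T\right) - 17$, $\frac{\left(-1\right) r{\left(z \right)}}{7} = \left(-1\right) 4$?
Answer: $\frac{255053300755}{205416762666} - \frac{3071649 \sqrt{15}}{18176866} \approx 0.58716$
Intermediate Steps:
$r{\left(z \right)} = 28$ ($r{\left(z \right)} = - 7 \left(\left(-1\right) 4\right) = \left(-7\right) \left(-4\right) = 28$)
$Z{\left(T \right)} = -17 + T^{2} + T \sqrt{28 + T}$ ($Z{\left(T \right)} = \left(T^{2} + \sqrt{28 + T} T\right) - 17 = \left(T^{2} + T \sqrt{28 + T}\right) - 17 = -17 + T^{2} + T \sqrt{28 + T}$)
$- \frac{12389}{11301} + \frac{9569}{Z{\left(107 \right)} - 6991} = - \frac{12389}{11301} + \frac{9569}{\left(-17 + 107^{2} + 107 \sqrt{28 + 107}\right) - 6991} = \left(-12389\right) \frac{1}{11301} + \frac{9569}{\left(-17 + 11449 + 107 \sqrt{135}\right) - 6991} = - \frac{12389}{11301} + \frac{9569}{\left(-17 + 11449 + 107 \cdot 3 \sqrt{15}\right) - 6991} = - \frac{12389}{11301} + \frac{9569}{\left(-17 + 11449 + 321 \sqrt{15}\right) - 6991} = - \frac{12389}{11301} + \frac{9569}{\left(11432 + 321 \sqrt{15}\right) - 6991} = - \frac{12389}{11301} + \frac{9569}{4441 + 321 \sqrt{15}}$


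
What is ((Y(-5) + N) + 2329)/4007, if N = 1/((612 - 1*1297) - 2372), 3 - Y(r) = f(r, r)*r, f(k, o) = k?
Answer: 7052498/12249399 ≈ 0.57574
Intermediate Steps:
Y(r) = 3 - r² (Y(r) = 3 - r*r = 3 - r²)
N = -1/3057 (N = 1/((612 - 1297) - 2372) = 1/(-685 - 2372) = 1/(-3057) = -1/3057 ≈ -0.00032712)
((Y(-5) + N) + 2329)/4007 = (((3 - 1*(-5)²) - 1/3057) + 2329)/4007 = (((3 - 1*25) - 1/3057) + 2329)*(1/4007) = (((3 - 25) - 1/3057) + 2329)*(1/4007) = ((-22 - 1/3057) + 2329)*(1/4007) = (-67255/3057 + 2329)*(1/4007) = (7052498/3057)*(1/4007) = 7052498/12249399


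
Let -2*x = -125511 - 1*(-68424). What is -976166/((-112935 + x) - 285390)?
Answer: 1952332/739563 ≈ 2.6398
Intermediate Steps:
x = 57087/2 (x = -(-125511 - 1*(-68424))/2 = -(-125511 + 68424)/2 = -1/2*(-57087) = 57087/2 ≈ 28544.)
-976166/((-112935 + x) - 285390) = -976166/((-112935 + 57087/2) - 285390) = -976166/(-168783/2 - 285390) = -976166/(-739563/2) = -976166*(-2/739563) = 1952332/739563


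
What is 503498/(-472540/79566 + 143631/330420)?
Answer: -2206176995270760/24118087109 ≈ -91474.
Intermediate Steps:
503498/(-472540/79566 + 143631/330420) = 503498/(-472540*1/79566 + 143631*(1/330420)) = 503498/(-236270/39783 + 47877/110140) = 503498/(-24118087109/4381699620) = 503498*(-4381699620/24118087109) = -2206176995270760/24118087109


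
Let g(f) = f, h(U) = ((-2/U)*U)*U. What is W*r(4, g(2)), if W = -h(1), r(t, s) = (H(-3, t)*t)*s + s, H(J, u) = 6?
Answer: 100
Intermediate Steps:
h(U) = -2*U
r(t, s) = s + 6*s*t (r(t, s) = (6*t)*s + s = 6*s*t + s = s + 6*s*t)
W = 2 (W = -(-2) = -1*(-2) = 2)
W*r(4, g(2)) = 2*(2*(1 + 6*4)) = 2*(2*(1 + 24)) = 2*(2*25) = 2*50 = 100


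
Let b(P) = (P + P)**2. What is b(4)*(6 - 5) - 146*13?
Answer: -1834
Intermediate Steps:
b(P) = 4*P**2 (b(P) = (2*P)**2 = 4*P**2)
b(4)*(6 - 5) - 146*13 = (4*4**2)*(6 - 5) - 146*13 = (4*16)*1 - 1898 = 64*1 - 1898 = 64 - 1898 = -1834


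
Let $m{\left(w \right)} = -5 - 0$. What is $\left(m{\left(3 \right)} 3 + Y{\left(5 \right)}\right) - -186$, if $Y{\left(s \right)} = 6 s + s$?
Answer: $206$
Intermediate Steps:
$m{\left(w \right)} = -5$ ($m{\left(w \right)} = -5 + 0 = -5$)
$Y{\left(s \right)} = 7 s$
$\left(m{\left(3 \right)} 3 + Y{\left(5 \right)}\right) - -186 = \left(\left(-5\right) 3 + 7 \cdot 5\right) - -186 = \left(-15 + 35\right) + 186 = 20 + 186 = 206$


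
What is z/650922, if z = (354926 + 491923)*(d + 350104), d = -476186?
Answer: -17795402603/108487 ≈ -1.6403e+5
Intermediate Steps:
z = -106772415618 (z = (354926 + 491923)*(-476186 + 350104) = 846849*(-126082) = -106772415618)
z/650922 = -106772415618/650922 = -106772415618*1/650922 = -17795402603/108487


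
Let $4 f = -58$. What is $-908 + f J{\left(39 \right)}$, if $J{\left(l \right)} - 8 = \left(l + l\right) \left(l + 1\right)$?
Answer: $-46264$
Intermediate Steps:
$f = - \frac{29}{2}$ ($f = \frac{1}{4} \left(-58\right) = - \frac{29}{2} \approx -14.5$)
$J{\left(l \right)} = 8 + 2 l \left(1 + l\right)$ ($J{\left(l \right)} = 8 + \left(l + l\right) \left(l + 1\right) = 8 + 2 l \left(1 + l\right)$)
$-908 + f J{\left(39 \right)} = -908 - \frac{29 \left(8 + 2 \cdot 39 + 2 \cdot 39^{2}\right)}{2} = -908 - \frac{29 \left(8 + 78 + 2 \cdot 1521\right)}{2} = -908 - \frac{29 \left(8 + 78 + 3042\right)}{2} = -908 - 45356 = -46264$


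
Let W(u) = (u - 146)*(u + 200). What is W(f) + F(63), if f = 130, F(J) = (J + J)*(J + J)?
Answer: 10596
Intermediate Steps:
F(J) = 4*J**2 (F(J) = (2*J)*(2*J) = 4*J**2)
W(u) = (-146 + u)*(200 + u)
W(f) + F(63) = (-29200 + 130**2 + 54*130) + 4*63**2 = (-29200 + 16900 + 7020) + 4*3969 = -5280 + 15876 = 10596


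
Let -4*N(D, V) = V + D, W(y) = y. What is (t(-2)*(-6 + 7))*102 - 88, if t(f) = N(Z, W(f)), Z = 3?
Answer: -227/2 ≈ -113.50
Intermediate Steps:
N(D, V) = -D/4 - V/4 (N(D, V) = -(V + D)/4 = -(D + V)/4 = -D/4 - V/4)
t(f) = -¾ - f/4 (t(f) = -¼*3 - f/4 = -¾ - f/4)
(t(-2)*(-6 + 7))*102 - 88 = ((-¾ - ¼*(-2))*(-6 + 7))*102 - 88 = ((-¾ + ½)*1)*102 - 88 = -¼*1*102 - 88 = -¼*102 - 88 = -51/2 - 88 = -227/2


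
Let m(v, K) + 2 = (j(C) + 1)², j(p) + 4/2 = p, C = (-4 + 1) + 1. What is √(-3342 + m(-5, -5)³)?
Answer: I*√2999 ≈ 54.763*I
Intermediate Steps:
C = -2 (C = -3 + 1 = -2)
j(p) = -2 + p
m(v, K) = 7 (m(v, K) = -2 + ((-2 - 2) + 1)² = -2 + (-4 + 1)² = -2 + (-3)² = -2 + 9 = 7)
√(-3342 + m(-5, -5)³) = √(-3342 + 7³) = √(-3342 + 343) = √(-2999) = I*√2999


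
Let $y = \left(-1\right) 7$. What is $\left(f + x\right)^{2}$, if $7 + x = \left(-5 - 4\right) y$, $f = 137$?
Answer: $37249$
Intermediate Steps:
$y = -7$
$x = 56$ ($x = -7 + \left(-5 - 4\right) \left(-7\right) = -7 - -63 = -7 + 63 = 56$)
$\left(f + x\right)^{2} = \left(137 + 56\right)^{2} = 193^{2} = 37249$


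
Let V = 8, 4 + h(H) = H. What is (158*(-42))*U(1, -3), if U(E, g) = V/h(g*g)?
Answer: -53088/5 ≈ -10618.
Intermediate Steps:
h(H) = -4 + H
U(E, g) = 8/(-4 + g**2) (U(E, g) = 8/(-4 + g*g) = 8/(-4 + g**2))
(158*(-42))*U(1, -3) = (158*(-42))*(8/(-4 + (-3)**2)) = -53088/(-4 + 9) = -53088/5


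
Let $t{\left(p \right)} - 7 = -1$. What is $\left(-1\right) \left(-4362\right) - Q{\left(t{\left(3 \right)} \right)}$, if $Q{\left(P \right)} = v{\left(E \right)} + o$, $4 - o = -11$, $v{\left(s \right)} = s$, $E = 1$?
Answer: $4346$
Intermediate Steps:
$t{\left(p \right)} = 6$ ($t{\left(p \right)} = 7 - 1 = 6$)
$o = 15$ ($o = 4 - -11 = 4 + 11 = 15$)
$Q{\left(P \right)} = 16$ ($Q{\left(P \right)} = 1 + 15 = 16$)
$\left(-1\right) \left(-4362\right) - Q{\left(t{\left(3 \right)} \right)} = \left(-1\right) \left(-4362\right) - 16 = 4362 - 16 = 4346$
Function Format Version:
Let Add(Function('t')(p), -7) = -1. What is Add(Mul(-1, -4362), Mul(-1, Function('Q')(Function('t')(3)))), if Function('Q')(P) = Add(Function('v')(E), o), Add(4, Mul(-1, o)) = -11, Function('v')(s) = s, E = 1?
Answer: 4346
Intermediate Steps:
Function('t')(p) = 6 (Function('t')(p) = Add(7, -1) = 6)
o = 15 (o = Add(4, Mul(-1, -11)) = Add(4, 11) = 15)
Function('Q')(P) = 16 (Function('Q')(P) = Add(1, 15) = 16)
Add(Mul(-1, -4362), Mul(-1, Function('Q')(Function('t')(3)))) = Add(Mul(-1, -4362), Mul(-1, 16)) = Add(4362, -16) = 4346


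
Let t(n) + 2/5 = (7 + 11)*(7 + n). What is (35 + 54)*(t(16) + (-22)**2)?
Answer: 399432/5 ≈ 79886.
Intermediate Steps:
t(n) = 628/5 + 18*n (t(n) = -2/5 + (7 + 11)*(7 + n) = -2/5 + 18*(7 + n) = -2/5 + (126 + 18*n) = 628/5 + 18*n)
(35 + 54)*(t(16) + (-22)**2) = (35 + 54)*((628/5 + 18*16) + (-22)**2) = 89*((628/5 + 288) + 484) = 89*(2068/5 + 484) = 89*(4488/5) = 399432/5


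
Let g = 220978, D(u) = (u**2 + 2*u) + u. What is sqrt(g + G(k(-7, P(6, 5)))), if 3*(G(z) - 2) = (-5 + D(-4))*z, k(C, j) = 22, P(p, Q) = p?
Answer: sqrt(1988754)/3 ≈ 470.08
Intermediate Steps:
D(u) = u**2 + 3*u
G(z) = 2 - z/3 (G(z) = 2 + ((-5 - 4*(3 - 4))*z)/3 = 2 + ((-5 - 4*(-1))*z)/3 = 2 + ((-5 + 4)*z)/3 = 2 + (-z)/3 = 2 - z/3)
sqrt(g + G(k(-7, P(6, 5)))) = sqrt(220978 + (2 - 1/3*22)) = sqrt(220978 + (2 - 22/3)) = sqrt(220978 - 16/3) = sqrt(662918/3) = sqrt(1988754)/3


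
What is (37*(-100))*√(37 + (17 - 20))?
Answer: -3700*√34 ≈ -21575.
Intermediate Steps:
(37*(-100))*√(37 + (17 - 20)) = -3700*√(37 - 3) = -3700*√34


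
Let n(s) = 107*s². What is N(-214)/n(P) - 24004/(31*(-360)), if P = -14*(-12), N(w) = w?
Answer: 4704629/2187360 ≈ 2.1508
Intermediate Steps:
P = 168
N(-214)/n(P) - 24004/(31*(-360)) = -214/(107*168²) - 24004/(31*(-360)) = -214/(107*28224) - 24004/(-11160) = -214/3019968 - 24004*(-1/11160) = -214*1/3019968 + 6001/2790 = -1/14112 + 6001/2790 = 4704629/2187360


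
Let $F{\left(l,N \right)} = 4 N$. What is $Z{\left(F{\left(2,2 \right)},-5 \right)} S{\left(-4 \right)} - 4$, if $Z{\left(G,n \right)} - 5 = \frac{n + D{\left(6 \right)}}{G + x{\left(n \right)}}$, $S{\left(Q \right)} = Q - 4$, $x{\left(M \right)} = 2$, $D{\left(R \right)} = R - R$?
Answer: $-40$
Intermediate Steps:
$D{\left(R \right)} = 0$
$S{\left(Q \right)} = -4 + Q$
$Z{\left(G,n \right)} = 5 + \frac{n}{2 + G}$ ($Z{\left(G,n \right)} = 5 + \frac{n + 0}{G + 2} = 5 + \frac{n}{2 + G}$)
$Z{\left(F{\left(2,2 \right)},-5 \right)} S{\left(-4 \right)} - 4 = \frac{10 - 5 + 5 \cdot 4 \cdot 2}{2 + 4 \cdot 2} \left(-4 - 4\right) - 4 = \frac{10 - 5 + 5 \cdot 8}{2 + 8} \left(-8\right) - 4 = \frac{10 - 5 + 40}{10} \left(-8\right) - 4 = \frac{1}{10} \cdot 45 \left(-8\right) - 4 = \frac{9}{2} \left(-8\right) - 4 = -36 - 4 = -40$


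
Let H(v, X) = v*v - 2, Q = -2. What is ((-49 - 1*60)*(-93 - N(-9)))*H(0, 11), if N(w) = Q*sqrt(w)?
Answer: -20274 + 1308*I ≈ -20274.0 + 1308.0*I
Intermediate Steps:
N(w) = -2*sqrt(w)
H(v, X) = -2 + v**2 (H(v, X) = v**2 - 2 = -2 + v**2)
((-49 - 1*60)*(-93 - N(-9)))*H(0, 11) = ((-49 - 1*60)*(-93 - (-2)*sqrt(-9)))*(-2 + 0**2) = ((-49 - 60)*(-93 - (-2)*3*I))*(-2 + 0) = -109*(-93 - (-6)*I)*(-2) = -109*(-93 + 6*I)*(-2) = (10137 - 654*I)*(-2) = -20274 + 1308*I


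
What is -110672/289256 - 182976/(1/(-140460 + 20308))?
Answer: 794909199037430/36157 ≈ 2.1985e+10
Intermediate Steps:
-110672/289256 - 182976/(1/(-140460 + 20308)) = -110672*1/289256 - 182976/(1/(-120152)) = -13834/36157 - 182976/(-1/120152) = -13834/36157 - 182976*(-120152) = -13834/36157 + 21984932352 = 794909199037430/36157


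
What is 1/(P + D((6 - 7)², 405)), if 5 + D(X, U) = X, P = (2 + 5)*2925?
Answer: 1/20471 ≈ 4.8850e-5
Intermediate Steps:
P = 20475 (P = 7*2925 = 20475)
D(X, U) = -5 + X
1/(P + D((6 - 7)², 405)) = 1/(20475 + (-5 + (6 - 7)²)) = 1/(20475 + (-5 + (-1)²)) = 1/(20475 + (-5 + 1)) = 1/(20475 - 4) = 1/20471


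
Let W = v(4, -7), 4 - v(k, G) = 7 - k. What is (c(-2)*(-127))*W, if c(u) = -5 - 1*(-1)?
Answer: 508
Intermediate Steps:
v(k, G) = -3 + k (v(k, G) = 4 - (7 - k) = 4 + (-7 + k) = -3 + k)
W = 1 (W = -3 + 4 = 1)
c(u) = -4 (c(u) = -5 + 1 = -4)
(c(-2)*(-127))*W = -4*(-127)*1 = 508*1 = 508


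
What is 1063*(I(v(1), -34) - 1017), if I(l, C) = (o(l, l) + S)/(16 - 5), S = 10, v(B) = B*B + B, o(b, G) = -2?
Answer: -11883277/11 ≈ -1.0803e+6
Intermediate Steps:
v(B) = B + B² (v(B) = B² + B = B + B²)
I(l, C) = 8/11 (I(l, C) = (-2 + 10)/(16 - 5) = 8/11)
1063*(I(v(1), -34) - 1017) = 1063*(8/11 - 1017) = 1063*(-11179/11) = -11883277/11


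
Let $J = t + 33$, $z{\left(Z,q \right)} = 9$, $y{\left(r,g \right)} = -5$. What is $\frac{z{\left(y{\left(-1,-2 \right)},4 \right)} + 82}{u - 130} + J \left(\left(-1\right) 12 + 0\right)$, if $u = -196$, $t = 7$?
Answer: $- \frac{156571}{326} \approx -480.28$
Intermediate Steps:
$J = 40$ ($J = 7 + 33 = 40$)
$\frac{z{\left(y{\left(-1,-2 \right)},4 \right)} + 82}{u - 130} + J \left(\left(-1\right) 12 + 0\right) = \frac{9 + 82}{-196 - 130} + 40 \left(\left(-1\right) 12 + 0\right) = \frac{91}{-326} + 40 \left(-12 + 0\right) = 91 \left(- \frac{1}{326}\right) + 40 \left(-12\right) = - \frac{91}{326} - 480 = - \frac{156571}{326}$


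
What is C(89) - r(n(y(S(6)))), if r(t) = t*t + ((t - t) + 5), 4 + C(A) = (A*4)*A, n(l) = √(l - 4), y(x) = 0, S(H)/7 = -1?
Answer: 31679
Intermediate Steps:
S(H) = -7 (S(H) = 7*(-1) = -7)
n(l) = √(-4 + l)
C(A) = -4 + 4*A² (C(A) = -4 + (A*4)*A = -4 + (4*A)*A = -4 + 4*A²)
r(t) = 5 + t² (r(t) = t² + (0 + 5) = t² + 5 = 5 + t²)
C(89) - r(n(y(S(6)))) = (-4 + 4*89²) - (5 + (√(-4 + 0))²) = (-4 + 4*7921) - (5 + (√(-4))²) = (-4 + 31684) - (5 + (2*I)²) = 31680 - (5 - 4) = 31680 - 1*1 = 31680 - 1 = 31679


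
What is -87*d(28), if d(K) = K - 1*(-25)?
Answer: -4611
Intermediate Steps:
d(K) = 25 + K (d(K) = K + 25 = 25 + K)
-87*d(28) = -87*(25 + 28) = -87*53 = -4611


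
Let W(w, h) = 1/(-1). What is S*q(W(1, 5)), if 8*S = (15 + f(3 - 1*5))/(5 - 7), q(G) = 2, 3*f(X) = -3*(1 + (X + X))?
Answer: -9/4 ≈ -2.2500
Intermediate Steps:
f(X) = -1 - 2*X (f(X) = (-3*(1 + (X + X)))/3 = (-3*(1 + 2*X))/3 = (-3 - 6*X)/3 = -1 - 2*X)
W(w, h) = -1
S = -9/8 (S = ((15 + (-1 - 2*(3 - 1*5)))/(5 - 7))/8 = ((15 + (-1 - 2*(3 - 5)))/(-2))/8 = ((15 + (-1 - 2*(-2)))*(-½))/8 = ((15 + (-1 + 4))*(-½))/8 = ((15 + 3)*(-½))/8 = (18*(-½))/8 = (⅛)*(-9) = -9/8 ≈ -1.1250)
S*q(W(1, 5)) = -9/8*2 = -9/4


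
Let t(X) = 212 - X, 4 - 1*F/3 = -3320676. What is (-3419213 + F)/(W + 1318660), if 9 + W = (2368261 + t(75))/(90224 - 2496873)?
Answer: 15746288056723/3173527742101 ≈ 4.9618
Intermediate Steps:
F = 9962040 (F = 12 - 3*(-3320676) = 12 + 9962028 = 9962040)
W = -24028239/2406649 (W = -9 + (2368261 + (212 - 1*75))/(90224 - 2496873) = -9 + (2368261 + (212 - 75))/(-2406649) = -9 + (2368261 + 137)*(-1/2406649) = -9 + 2368398*(-1/2406649) = -9 - 2368398/2406649 = -24028239/2406649 ≈ -9.9841)
(-3419213 + F)/(W + 1318660) = (-3419213 + 9962040)/(-24028239/2406649 + 1318660) = 6542827/(3173527742101/2406649) = 6542827*(2406649/3173527742101) = 15746288056723/3173527742101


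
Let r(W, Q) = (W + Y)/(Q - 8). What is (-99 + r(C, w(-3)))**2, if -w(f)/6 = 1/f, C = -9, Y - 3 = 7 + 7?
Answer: 90601/9 ≈ 10067.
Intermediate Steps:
Y = 17 (Y = 3 + (7 + 7) = 3 + 14 = 17)
w(f) = -6/f
r(W, Q) = (17 + W)/(-8 + Q) (r(W, Q) = (W + 17)/(Q - 8) = (17 + W)/(-8 + Q))
(-99 + r(C, w(-3)))**2 = (-99 + (17 - 9)/(-8 - 6/(-3)))**2 = (-99 + 8/(-8 - 6*(-1/3)))**2 = (-99 + 8/(-8 + 2))**2 = (-99 + 8/(-6))**2 = (-99 - 1/6*8)**2 = (-99 - 4/3)**2 = (-301/3)**2 = 90601/9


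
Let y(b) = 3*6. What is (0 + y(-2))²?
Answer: 324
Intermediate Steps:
y(b) = 18
(0 + y(-2))² = (0 + 18)² = 18² = 324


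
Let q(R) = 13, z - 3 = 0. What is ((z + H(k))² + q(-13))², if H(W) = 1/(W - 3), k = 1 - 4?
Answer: 573049/1296 ≈ 442.17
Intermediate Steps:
z = 3 (z = 3 + 0 = 3)
k = -3
H(W) = 1/(-3 + W)
((z + H(k))² + q(-13))² = ((3 + 1/(-3 - 3))² + 13)² = ((3 + 1/(-6))² + 13)² = ((3 - ⅙)² + 13)² = ((17/6)² + 13)² = (289/36 + 13)² = (757/36)² = 573049/1296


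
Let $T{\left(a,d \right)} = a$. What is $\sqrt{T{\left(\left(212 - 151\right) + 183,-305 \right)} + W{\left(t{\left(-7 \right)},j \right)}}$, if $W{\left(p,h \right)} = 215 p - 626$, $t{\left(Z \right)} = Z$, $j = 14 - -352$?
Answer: $i \sqrt{1887} \approx 43.44 i$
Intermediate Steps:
$j = 366$ ($j = 14 + 352 = 366$)
$W{\left(p,h \right)} = -626 + 215 p$
$\sqrt{T{\left(\left(212 - 151\right) + 183,-305 \right)} + W{\left(t{\left(-7 \right)},j \right)}} = \sqrt{\left(\left(212 - 151\right) + 183\right) + \left(-626 + 215 \left(-7\right)\right)} = \sqrt{\left(61 + 183\right) - 2131} = \sqrt{244 - 2131} = \sqrt{-1887} = i \sqrt{1887}$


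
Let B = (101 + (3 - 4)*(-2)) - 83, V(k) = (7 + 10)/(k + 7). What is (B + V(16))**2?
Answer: 227529/529 ≈ 430.11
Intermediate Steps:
V(k) = 17/(7 + k)
B = 20 (B = (101 - 1*(-2)) - 83 = (101 + 2) - 83 = 103 - 83 = 20)
(B + V(16))**2 = (20 + 17/(7 + 16))**2 = (20 + 17/23)**2 = (477/23)**2 = 227529/529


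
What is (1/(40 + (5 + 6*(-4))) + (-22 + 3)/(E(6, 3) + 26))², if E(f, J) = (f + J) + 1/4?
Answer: 235225/974169 ≈ 0.24146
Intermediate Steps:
E(f, J) = ¼ + J + f (E(f, J) = (J + f) + ¼ = ¼ + J + f)
(1/(40 + (5 + 6*(-4))) + (-22 + 3)/(E(6, 3) + 26))² = (1/(40 + (5 + 6*(-4))) + (-22 + 3)/((¼ + 3 + 6) + 26))² = (1/(40 + (5 - 24)) - 19/(37/4 + 26))² = (1/(40 - 19) - 19/141/4)² = (1/21 - 19*4/141)² = (1/21 - 76/141)² = (-485/987)² = 235225/974169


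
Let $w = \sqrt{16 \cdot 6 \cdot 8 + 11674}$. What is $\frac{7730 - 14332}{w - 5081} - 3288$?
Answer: $- \frac{84810398510}{25804119} + \frac{6602 \sqrt{12442}}{25804119} \approx -3286.7$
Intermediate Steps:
$w = \sqrt{12442}$ ($w = \sqrt{96 \cdot 8 + 11674} = \sqrt{768 + 11674} = \sqrt{12442} \approx 111.54$)
$\frac{7730 - 14332}{w - 5081} - 3288 = \frac{7730 - 14332}{\sqrt{12442} - 5081} - 3288 = - \frac{6602}{-5081 + \sqrt{12442}} - 3288 = -3288 - \frac{6602}{-5081 + \sqrt{12442}}$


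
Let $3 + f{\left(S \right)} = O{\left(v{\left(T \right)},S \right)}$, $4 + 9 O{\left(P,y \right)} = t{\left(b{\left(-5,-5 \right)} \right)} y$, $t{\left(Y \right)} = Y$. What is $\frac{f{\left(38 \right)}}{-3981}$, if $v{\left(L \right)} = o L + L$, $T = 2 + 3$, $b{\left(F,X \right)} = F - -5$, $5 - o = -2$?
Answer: $\frac{31}{35829} \approx 0.00086522$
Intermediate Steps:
$o = 7$ ($o = 5 - -2 = 5 + 2 = 7$)
$b{\left(F,X \right)} = 5 + F$ ($b{\left(F,X \right)} = F + 5 = 5 + F$)
$T = 5$
$v{\left(L \right)} = 8 L$ ($v{\left(L \right)} = 7 L + L = 8 L$)
$O{\left(P,y \right)} = - \frac{4}{9}$ ($O{\left(P,y \right)} = - \frac{4}{9} + \frac{\left(5 - 5\right) y}{9} = - \frac{4}{9} + \frac{0 y}{9} = - \frac{4}{9} + \frac{1}{9} \cdot 0 = - \frac{4}{9} + 0 = - \frac{4}{9}$)
$f{\left(S \right)} = - \frac{31}{9}$ ($f{\left(S \right)} = -3 - \frac{4}{9} = - \frac{31}{9}$)
$\frac{f{\left(38 \right)}}{-3981} = - \frac{31}{9 \left(-3981\right)} = \left(- \frac{31}{9}\right) \left(- \frac{1}{3981}\right) = \frac{31}{35829}$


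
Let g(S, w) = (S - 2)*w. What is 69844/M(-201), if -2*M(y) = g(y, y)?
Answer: -139688/40803 ≈ -3.4235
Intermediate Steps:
g(S, w) = w*(-2 + S) (g(S, w) = (-2 + S)*w = w*(-2 + S))
M(y) = -y*(-2 + y)/2
69844/M(-201) = 69844/(((½)*(-201)*(2 - 1*(-201)))) = 69844/(((½)*(-201)*(2 + 201))) = 69844/(((½)*(-201)*203)) = 69844/(-40803/2) = 69844*(-2/40803) = -139688/40803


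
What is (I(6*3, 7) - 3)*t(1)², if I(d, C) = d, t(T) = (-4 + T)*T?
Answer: 135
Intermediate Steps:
t(T) = T*(-4 + T)
(I(6*3, 7) - 3)*t(1)² = (6*3 - 3)*(1*(-4 + 1))² = (18 - 3)*(1*(-3))² = 15*(-3)² = 15*9 = 135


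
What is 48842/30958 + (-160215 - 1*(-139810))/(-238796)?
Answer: 6147486111/3696323284 ≈ 1.6631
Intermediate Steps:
48842/30958 + (-160215 - 1*(-139810))/(-238796) = 48842*(1/30958) + (-160215 + 139810)*(-1/238796) = 24421/15479 - 20405*(-1/238796) = 24421/15479 + 20405/238796 = 6147486111/3696323284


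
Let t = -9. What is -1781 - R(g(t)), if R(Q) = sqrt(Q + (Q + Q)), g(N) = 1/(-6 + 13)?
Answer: -1781 - sqrt(21)/7 ≈ -1781.7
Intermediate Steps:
g(N) = 1/7
R(Q) = sqrt(3)*sqrt(Q) (R(Q) = sqrt(Q + 2*Q) = sqrt(3*Q) = sqrt(3)*sqrt(Q))
-1781 - R(g(t)) = -1781 - sqrt(3)*sqrt(1/7) = -1781 - sqrt(3)*sqrt(7)/7 = -1781 - sqrt(21)/7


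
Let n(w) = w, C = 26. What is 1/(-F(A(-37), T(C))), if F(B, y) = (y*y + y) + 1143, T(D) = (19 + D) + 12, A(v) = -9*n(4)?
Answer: -1/4449 ≈ -0.00022477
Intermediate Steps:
A(v) = -36 (A(v) = -9*4 = -36)
T(D) = 31 + D
F(B, y) = 1143 + y + y² (F(B, y) = (y² + y) + 1143 = (y + y²) + 1143 = 1143 + y + y²)
1/(-F(A(-37), T(C))) = 1/(-(1143 + (31 + 26) + (31 + 26)²)) = 1/(-(1143 + 57 + 57²)) = 1/(-(1143 + 57 + 3249)) = 1/(-1*4449) = 1/(-4449) = -1/4449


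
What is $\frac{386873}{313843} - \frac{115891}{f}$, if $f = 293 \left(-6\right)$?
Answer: $\frac{37051701847}{551735994} \approx 67.155$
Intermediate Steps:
$f = -1758$
$\frac{386873}{313843} - \frac{115891}{f} = \frac{386873}{313843} - \frac{115891}{-1758} = 386873 \cdot \frac{1}{313843} - - \frac{115891}{1758} = \frac{386873}{313843} + \frac{115891}{1758} = \frac{37051701847}{551735994}$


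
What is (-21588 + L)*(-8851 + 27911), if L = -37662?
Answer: -1129305000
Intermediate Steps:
(-21588 + L)*(-8851 + 27911) = (-21588 - 37662)*(-8851 + 27911) = -59250*19060 = -1129305000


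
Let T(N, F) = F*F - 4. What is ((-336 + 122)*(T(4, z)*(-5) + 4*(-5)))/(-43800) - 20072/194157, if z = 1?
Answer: -36230053/283469220 ≈ -0.12781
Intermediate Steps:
T(N, F) = -4 + F² (T(N, F) = F² - 4 = -4 + F²)
((-336 + 122)*(T(4, z)*(-5) + 4*(-5)))/(-43800) - 20072/194157 = ((-336 + 122)*((-4 + 1²)*(-5) + 4*(-5)))/(-43800) - 20072/194157 = -214*((-4 + 1)*(-5) - 20)*(-1/43800) - 20072*1/194157 = -214*(-3*(-5) - 20)*(-1/43800) - 20072/194157 = -214*(15 - 20)*(-1/43800) - 20072/194157 = -214*(-5)*(-1/43800) - 20072/194157 = 1070*(-1/43800) - 20072/194157 = -107/4380 - 20072/194157 = -36230053/283469220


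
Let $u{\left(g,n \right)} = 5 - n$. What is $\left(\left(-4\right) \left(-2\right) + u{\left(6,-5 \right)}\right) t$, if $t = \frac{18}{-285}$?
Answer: $- \frac{108}{95} \approx -1.1368$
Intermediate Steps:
$t = - \frac{6}{95}$ ($t = 18 \left(- \frac{1}{285}\right) = - \frac{6}{95} \approx -0.063158$)
$\left(\left(-4\right) \left(-2\right) + u{\left(6,-5 \right)}\right) t = \left(\left(-4\right) \left(-2\right) + \left(5 - -5\right)\right) \left(- \frac{6}{95}\right) = \left(8 + \left(5 + 5\right)\right) \left(- \frac{6}{95}\right) = \left(8 + 10\right) \left(- \frac{6}{95}\right) = 18 \left(- \frac{6}{95}\right) = - \frac{108}{95}$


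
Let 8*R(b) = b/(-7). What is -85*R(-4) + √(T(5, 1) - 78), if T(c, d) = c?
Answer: -85/14 + I*√73 ≈ -6.0714 + 8.544*I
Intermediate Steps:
R(b) = -b/56 (R(b) = (b/(-7))/8 = (b*(-⅐))/8 = (-b/7)/8 = -b/56)
-85*R(-4) + √(T(5, 1) - 78) = -(-85)*(-4)/56 + √(5 - 78) = -85*1/14 + √(-73) = -85/14 + I*√73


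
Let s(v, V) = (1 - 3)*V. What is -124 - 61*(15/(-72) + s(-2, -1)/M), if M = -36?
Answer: -7769/72 ≈ -107.90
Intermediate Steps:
s(v, V) = -2*V
-124 - 61*(15/(-72) + s(-2, -1)/M) = -124 - 61*(15/(-72) - 2*(-1)/(-36)) = -124 - 61*(15*(-1/72) + 2*(-1/36)) = -124 - 61*(-5/24 - 1/18) = -124 - 61*(-19/72) = -124 + 1159/72 = -7769/72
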